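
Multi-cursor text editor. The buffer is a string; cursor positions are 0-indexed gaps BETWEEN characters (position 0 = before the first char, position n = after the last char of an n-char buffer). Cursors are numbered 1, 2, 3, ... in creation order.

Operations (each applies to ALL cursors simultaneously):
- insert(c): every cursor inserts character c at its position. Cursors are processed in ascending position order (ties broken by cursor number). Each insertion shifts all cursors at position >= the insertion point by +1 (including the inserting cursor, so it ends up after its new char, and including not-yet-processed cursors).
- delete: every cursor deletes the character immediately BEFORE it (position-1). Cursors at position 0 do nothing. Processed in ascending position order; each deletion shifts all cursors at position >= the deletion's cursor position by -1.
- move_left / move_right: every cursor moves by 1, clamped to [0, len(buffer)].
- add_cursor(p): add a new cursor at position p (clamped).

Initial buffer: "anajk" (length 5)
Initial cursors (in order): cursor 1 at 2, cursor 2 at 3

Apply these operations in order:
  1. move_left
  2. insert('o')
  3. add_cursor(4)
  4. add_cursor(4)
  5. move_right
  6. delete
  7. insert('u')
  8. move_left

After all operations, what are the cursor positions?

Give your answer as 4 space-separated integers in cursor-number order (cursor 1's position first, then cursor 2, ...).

Answer: 4 4 4 4

Derivation:
After op 1 (move_left): buffer="anajk" (len 5), cursors c1@1 c2@2, authorship .....
After op 2 (insert('o')): buffer="aonoajk" (len 7), cursors c1@2 c2@4, authorship .1.2...
After op 3 (add_cursor(4)): buffer="aonoajk" (len 7), cursors c1@2 c2@4 c3@4, authorship .1.2...
After op 4 (add_cursor(4)): buffer="aonoajk" (len 7), cursors c1@2 c2@4 c3@4 c4@4, authorship .1.2...
After op 5 (move_right): buffer="aonoajk" (len 7), cursors c1@3 c2@5 c3@5 c4@5, authorship .1.2...
After op 6 (delete): buffer="ajk" (len 3), cursors c1@1 c2@1 c3@1 c4@1, authorship ...
After op 7 (insert('u')): buffer="auuuujk" (len 7), cursors c1@5 c2@5 c3@5 c4@5, authorship .1234..
After op 8 (move_left): buffer="auuuujk" (len 7), cursors c1@4 c2@4 c3@4 c4@4, authorship .1234..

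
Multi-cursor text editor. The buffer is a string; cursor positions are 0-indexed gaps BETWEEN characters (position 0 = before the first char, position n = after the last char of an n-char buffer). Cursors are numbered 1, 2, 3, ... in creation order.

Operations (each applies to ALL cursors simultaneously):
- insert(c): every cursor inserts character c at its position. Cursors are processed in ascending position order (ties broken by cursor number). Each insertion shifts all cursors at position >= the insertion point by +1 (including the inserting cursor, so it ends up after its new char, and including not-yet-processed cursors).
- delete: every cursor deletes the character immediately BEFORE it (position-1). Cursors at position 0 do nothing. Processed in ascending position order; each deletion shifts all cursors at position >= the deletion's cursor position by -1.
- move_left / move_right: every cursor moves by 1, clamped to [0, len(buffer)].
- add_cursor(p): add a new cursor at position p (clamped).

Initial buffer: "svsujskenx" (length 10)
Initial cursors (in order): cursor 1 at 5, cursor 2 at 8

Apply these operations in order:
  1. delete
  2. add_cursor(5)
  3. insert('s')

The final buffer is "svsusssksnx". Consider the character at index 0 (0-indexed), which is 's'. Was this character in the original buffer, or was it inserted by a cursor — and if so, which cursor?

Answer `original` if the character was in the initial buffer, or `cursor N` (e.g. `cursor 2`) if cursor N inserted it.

After op 1 (delete): buffer="svsusknx" (len 8), cursors c1@4 c2@6, authorship ........
After op 2 (add_cursor(5)): buffer="svsusknx" (len 8), cursors c1@4 c3@5 c2@6, authorship ........
After op 3 (insert('s')): buffer="svsusssksnx" (len 11), cursors c1@5 c3@7 c2@9, authorship ....1.3.2..
Authorship (.=original, N=cursor N): . . . . 1 . 3 . 2 . .
Index 0: author = original

Answer: original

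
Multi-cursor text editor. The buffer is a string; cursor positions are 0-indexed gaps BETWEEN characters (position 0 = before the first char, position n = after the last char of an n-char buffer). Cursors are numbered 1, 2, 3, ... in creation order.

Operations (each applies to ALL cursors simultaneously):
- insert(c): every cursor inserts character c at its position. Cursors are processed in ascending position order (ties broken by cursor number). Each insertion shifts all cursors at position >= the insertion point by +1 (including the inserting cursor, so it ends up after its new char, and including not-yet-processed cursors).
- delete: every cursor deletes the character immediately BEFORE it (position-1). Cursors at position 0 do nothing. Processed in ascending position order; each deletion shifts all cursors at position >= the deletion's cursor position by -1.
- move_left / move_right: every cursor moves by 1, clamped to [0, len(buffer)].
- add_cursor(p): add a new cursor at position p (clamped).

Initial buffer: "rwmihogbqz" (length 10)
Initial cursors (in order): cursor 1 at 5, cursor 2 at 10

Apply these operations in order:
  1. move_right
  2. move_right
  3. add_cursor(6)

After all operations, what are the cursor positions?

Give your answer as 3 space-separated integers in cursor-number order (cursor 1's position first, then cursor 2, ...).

Answer: 7 10 6

Derivation:
After op 1 (move_right): buffer="rwmihogbqz" (len 10), cursors c1@6 c2@10, authorship ..........
After op 2 (move_right): buffer="rwmihogbqz" (len 10), cursors c1@7 c2@10, authorship ..........
After op 3 (add_cursor(6)): buffer="rwmihogbqz" (len 10), cursors c3@6 c1@7 c2@10, authorship ..........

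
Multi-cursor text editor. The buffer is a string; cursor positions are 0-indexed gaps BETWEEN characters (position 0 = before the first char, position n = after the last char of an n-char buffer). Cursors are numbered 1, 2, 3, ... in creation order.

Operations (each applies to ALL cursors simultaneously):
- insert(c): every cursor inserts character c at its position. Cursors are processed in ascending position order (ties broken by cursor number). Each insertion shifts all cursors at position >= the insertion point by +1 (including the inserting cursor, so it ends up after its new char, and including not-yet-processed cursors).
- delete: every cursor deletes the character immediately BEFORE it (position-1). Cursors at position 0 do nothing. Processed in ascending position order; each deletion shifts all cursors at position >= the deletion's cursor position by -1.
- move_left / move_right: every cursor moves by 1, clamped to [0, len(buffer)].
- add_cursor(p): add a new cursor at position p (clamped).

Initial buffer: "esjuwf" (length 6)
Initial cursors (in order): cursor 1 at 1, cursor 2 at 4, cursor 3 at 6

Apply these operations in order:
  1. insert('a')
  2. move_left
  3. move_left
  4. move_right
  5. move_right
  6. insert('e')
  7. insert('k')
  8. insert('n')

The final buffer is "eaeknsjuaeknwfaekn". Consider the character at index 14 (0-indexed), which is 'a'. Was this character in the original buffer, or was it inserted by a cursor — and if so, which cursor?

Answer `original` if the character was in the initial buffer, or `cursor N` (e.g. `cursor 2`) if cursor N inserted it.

Answer: cursor 3

Derivation:
After op 1 (insert('a')): buffer="easjuawfa" (len 9), cursors c1@2 c2@6 c3@9, authorship .1...2..3
After op 2 (move_left): buffer="easjuawfa" (len 9), cursors c1@1 c2@5 c3@8, authorship .1...2..3
After op 3 (move_left): buffer="easjuawfa" (len 9), cursors c1@0 c2@4 c3@7, authorship .1...2..3
After op 4 (move_right): buffer="easjuawfa" (len 9), cursors c1@1 c2@5 c3@8, authorship .1...2..3
After op 5 (move_right): buffer="easjuawfa" (len 9), cursors c1@2 c2@6 c3@9, authorship .1...2..3
After op 6 (insert('e')): buffer="eaesjuaewfae" (len 12), cursors c1@3 c2@8 c3@12, authorship .11...22..33
After op 7 (insert('k')): buffer="eaeksjuaekwfaek" (len 15), cursors c1@4 c2@10 c3@15, authorship .111...222..333
After op 8 (insert('n')): buffer="eaeknsjuaeknwfaekn" (len 18), cursors c1@5 c2@12 c3@18, authorship .1111...2222..3333
Authorship (.=original, N=cursor N): . 1 1 1 1 . . . 2 2 2 2 . . 3 3 3 3
Index 14: author = 3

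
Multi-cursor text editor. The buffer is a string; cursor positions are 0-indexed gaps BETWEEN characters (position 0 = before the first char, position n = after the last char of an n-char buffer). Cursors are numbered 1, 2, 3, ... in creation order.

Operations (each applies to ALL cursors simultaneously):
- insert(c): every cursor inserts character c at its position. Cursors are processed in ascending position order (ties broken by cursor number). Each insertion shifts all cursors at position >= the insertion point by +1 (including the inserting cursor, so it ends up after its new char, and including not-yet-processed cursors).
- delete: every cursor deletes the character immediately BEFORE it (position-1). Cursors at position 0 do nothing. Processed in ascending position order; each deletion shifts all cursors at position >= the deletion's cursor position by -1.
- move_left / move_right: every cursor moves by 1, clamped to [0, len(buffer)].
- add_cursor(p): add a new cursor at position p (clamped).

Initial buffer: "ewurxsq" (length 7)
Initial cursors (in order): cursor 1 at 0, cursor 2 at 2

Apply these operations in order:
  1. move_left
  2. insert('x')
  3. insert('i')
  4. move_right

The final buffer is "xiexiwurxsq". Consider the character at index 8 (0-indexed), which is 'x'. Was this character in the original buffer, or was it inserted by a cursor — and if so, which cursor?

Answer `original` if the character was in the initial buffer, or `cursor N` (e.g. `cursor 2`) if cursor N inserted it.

After op 1 (move_left): buffer="ewurxsq" (len 7), cursors c1@0 c2@1, authorship .......
After op 2 (insert('x')): buffer="xexwurxsq" (len 9), cursors c1@1 c2@3, authorship 1.2......
After op 3 (insert('i')): buffer="xiexiwurxsq" (len 11), cursors c1@2 c2@5, authorship 11.22......
After op 4 (move_right): buffer="xiexiwurxsq" (len 11), cursors c1@3 c2@6, authorship 11.22......
Authorship (.=original, N=cursor N): 1 1 . 2 2 . . . . . .
Index 8: author = original

Answer: original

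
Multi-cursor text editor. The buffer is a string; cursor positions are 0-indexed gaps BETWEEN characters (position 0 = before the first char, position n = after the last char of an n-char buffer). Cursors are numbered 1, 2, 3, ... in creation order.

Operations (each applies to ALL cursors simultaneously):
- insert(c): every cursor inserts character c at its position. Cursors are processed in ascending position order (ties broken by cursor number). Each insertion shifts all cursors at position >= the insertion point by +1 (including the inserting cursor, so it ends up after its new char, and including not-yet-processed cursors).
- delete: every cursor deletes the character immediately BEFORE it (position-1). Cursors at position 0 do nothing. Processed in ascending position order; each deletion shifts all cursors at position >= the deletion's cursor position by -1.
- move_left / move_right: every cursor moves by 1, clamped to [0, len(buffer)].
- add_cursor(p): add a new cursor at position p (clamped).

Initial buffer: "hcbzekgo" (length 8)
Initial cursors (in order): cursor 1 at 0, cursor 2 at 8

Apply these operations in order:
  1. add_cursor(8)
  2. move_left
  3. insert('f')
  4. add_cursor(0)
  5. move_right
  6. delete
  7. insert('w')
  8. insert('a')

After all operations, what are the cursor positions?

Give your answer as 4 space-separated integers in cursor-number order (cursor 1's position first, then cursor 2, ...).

Answer: 4 15 15 4

Derivation:
After op 1 (add_cursor(8)): buffer="hcbzekgo" (len 8), cursors c1@0 c2@8 c3@8, authorship ........
After op 2 (move_left): buffer="hcbzekgo" (len 8), cursors c1@0 c2@7 c3@7, authorship ........
After op 3 (insert('f')): buffer="fhcbzekgffo" (len 11), cursors c1@1 c2@10 c3@10, authorship 1.......23.
After op 4 (add_cursor(0)): buffer="fhcbzekgffo" (len 11), cursors c4@0 c1@1 c2@10 c3@10, authorship 1.......23.
After op 5 (move_right): buffer="fhcbzekgffo" (len 11), cursors c4@1 c1@2 c2@11 c3@11, authorship 1.......23.
After op 6 (delete): buffer="cbzekgf" (len 7), cursors c1@0 c4@0 c2@7 c3@7, authorship ......2
After op 7 (insert('w')): buffer="wwcbzekgfww" (len 11), cursors c1@2 c4@2 c2@11 c3@11, authorship 14......223
After op 8 (insert('a')): buffer="wwaacbzekgfwwaa" (len 15), cursors c1@4 c4@4 c2@15 c3@15, authorship 1414......22323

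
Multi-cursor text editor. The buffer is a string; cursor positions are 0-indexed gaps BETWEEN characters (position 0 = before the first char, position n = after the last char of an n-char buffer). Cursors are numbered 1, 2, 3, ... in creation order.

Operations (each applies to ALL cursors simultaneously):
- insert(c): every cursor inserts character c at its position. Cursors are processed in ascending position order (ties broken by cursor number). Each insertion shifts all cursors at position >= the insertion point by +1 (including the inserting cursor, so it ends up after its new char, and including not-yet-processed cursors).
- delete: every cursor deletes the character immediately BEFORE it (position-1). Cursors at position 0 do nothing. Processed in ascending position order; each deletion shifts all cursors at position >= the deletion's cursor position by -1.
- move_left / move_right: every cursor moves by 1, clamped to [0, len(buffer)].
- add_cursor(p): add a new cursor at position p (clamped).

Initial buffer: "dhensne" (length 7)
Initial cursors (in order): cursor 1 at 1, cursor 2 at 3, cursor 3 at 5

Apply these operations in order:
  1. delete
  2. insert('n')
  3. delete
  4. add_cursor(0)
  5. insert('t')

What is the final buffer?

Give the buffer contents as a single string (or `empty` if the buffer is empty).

After op 1 (delete): buffer="hnne" (len 4), cursors c1@0 c2@1 c3@2, authorship ....
After op 2 (insert('n')): buffer="nhnnnne" (len 7), cursors c1@1 c2@3 c3@5, authorship 1.2.3..
After op 3 (delete): buffer="hnne" (len 4), cursors c1@0 c2@1 c3@2, authorship ....
After op 4 (add_cursor(0)): buffer="hnne" (len 4), cursors c1@0 c4@0 c2@1 c3@2, authorship ....
After op 5 (insert('t')): buffer="tthtntne" (len 8), cursors c1@2 c4@2 c2@4 c3@6, authorship 14.2.3..

Answer: tthtntne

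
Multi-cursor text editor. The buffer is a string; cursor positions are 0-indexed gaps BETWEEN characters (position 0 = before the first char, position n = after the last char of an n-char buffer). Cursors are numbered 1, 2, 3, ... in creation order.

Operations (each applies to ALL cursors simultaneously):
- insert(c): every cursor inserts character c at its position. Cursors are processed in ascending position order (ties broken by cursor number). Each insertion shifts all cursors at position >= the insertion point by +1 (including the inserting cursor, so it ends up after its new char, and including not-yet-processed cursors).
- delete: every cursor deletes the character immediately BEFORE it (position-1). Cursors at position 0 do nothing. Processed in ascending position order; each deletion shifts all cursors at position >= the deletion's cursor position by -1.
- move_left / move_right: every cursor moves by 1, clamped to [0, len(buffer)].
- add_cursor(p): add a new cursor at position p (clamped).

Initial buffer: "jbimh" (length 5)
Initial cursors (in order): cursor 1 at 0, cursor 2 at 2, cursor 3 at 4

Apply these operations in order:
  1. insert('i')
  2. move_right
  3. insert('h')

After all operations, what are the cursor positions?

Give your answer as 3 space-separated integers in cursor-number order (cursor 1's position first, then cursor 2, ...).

Answer: 3 7 11

Derivation:
After op 1 (insert('i')): buffer="ijbiimih" (len 8), cursors c1@1 c2@4 c3@7, authorship 1..2..3.
After op 2 (move_right): buffer="ijbiimih" (len 8), cursors c1@2 c2@5 c3@8, authorship 1..2..3.
After op 3 (insert('h')): buffer="ijhbiihmihh" (len 11), cursors c1@3 c2@7 c3@11, authorship 1.1.2.2.3.3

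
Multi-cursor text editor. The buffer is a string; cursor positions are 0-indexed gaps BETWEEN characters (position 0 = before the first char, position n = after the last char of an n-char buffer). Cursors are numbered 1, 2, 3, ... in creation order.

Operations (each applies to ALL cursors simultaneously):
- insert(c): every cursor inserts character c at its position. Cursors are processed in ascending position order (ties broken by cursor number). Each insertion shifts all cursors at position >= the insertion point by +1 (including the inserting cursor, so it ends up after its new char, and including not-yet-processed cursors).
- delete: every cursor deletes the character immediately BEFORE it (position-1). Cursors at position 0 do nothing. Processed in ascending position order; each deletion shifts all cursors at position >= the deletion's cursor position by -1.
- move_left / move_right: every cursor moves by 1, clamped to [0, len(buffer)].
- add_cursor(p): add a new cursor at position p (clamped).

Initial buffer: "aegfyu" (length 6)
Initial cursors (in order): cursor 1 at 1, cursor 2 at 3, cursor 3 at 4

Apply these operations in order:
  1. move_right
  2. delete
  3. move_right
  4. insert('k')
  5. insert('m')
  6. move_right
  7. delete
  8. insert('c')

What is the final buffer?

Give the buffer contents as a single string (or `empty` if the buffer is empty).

After op 1 (move_right): buffer="aegfyu" (len 6), cursors c1@2 c2@4 c3@5, authorship ......
After op 2 (delete): buffer="agu" (len 3), cursors c1@1 c2@2 c3@2, authorship ...
After op 3 (move_right): buffer="agu" (len 3), cursors c1@2 c2@3 c3@3, authorship ...
After op 4 (insert('k')): buffer="agkukk" (len 6), cursors c1@3 c2@6 c3@6, authorship ..1.23
After op 5 (insert('m')): buffer="agkmukkmm" (len 9), cursors c1@4 c2@9 c3@9, authorship ..11.2323
After op 6 (move_right): buffer="agkmukkmm" (len 9), cursors c1@5 c2@9 c3@9, authorship ..11.2323
After op 7 (delete): buffer="agkmkk" (len 6), cursors c1@4 c2@6 c3@6, authorship ..1123
After op 8 (insert('c')): buffer="agkmckkcc" (len 9), cursors c1@5 c2@9 c3@9, authorship ..1112323

Answer: agkmckkcc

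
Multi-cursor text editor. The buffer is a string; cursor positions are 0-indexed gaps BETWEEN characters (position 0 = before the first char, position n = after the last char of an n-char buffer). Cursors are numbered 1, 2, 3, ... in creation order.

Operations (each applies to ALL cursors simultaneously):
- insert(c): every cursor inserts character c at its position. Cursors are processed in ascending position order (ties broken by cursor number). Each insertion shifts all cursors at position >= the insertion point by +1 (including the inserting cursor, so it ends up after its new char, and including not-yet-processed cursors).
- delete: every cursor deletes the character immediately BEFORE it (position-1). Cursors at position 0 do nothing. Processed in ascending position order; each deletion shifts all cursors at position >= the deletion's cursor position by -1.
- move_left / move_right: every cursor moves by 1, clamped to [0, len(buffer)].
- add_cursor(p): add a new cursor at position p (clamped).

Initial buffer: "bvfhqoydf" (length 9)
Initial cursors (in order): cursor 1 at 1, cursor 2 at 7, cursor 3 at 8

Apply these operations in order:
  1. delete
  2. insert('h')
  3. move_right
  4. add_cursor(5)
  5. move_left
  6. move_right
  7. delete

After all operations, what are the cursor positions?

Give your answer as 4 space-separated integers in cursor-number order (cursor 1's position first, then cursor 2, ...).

After op 1 (delete): buffer="vfhqof" (len 6), cursors c1@0 c2@5 c3@5, authorship ......
After op 2 (insert('h')): buffer="hvfhqohhf" (len 9), cursors c1@1 c2@8 c3@8, authorship 1.....23.
After op 3 (move_right): buffer="hvfhqohhf" (len 9), cursors c1@2 c2@9 c3@9, authorship 1.....23.
After op 4 (add_cursor(5)): buffer="hvfhqohhf" (len 9), cursors c1@2 c4@5 c2@9 c3@9, authorship 1.....23.
After op 5 (move_left): buffer="hvfhqohhf" (len 9), cursors c1@1 c4@4 c2@8 c3@8, authorship 1.....23.
After op 6 (move_right): buffer="hvfhqohhf" (len 9), cursors c1@2 c4@5 c2@9 c3@9, authorship 1.....23.
After op 7 (delete): buffer="hfhoh" (len 5), cursors c1@1 c4@3 c2@5 c3@5, authorship 1...2

Answer: 1 5 5 3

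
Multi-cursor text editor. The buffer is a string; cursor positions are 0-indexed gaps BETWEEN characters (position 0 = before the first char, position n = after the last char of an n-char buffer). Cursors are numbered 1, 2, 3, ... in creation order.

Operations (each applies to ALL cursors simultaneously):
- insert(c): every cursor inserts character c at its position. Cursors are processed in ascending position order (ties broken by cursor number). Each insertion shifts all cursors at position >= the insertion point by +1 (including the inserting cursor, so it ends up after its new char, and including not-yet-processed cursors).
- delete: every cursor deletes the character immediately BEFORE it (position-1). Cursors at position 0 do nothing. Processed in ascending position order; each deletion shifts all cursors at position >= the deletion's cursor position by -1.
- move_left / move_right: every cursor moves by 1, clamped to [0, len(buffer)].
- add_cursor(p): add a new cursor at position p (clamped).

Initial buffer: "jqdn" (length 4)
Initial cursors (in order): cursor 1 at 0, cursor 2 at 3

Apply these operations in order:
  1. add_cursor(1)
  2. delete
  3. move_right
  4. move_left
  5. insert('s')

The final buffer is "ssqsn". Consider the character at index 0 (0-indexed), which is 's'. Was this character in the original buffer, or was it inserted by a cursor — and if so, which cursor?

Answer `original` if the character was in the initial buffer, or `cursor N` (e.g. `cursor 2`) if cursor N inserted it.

Answer: cursor 1

Derivation:
After op 1 (add_cursor(1)): buffer="jqdn" (len 4), cursors c1@0 c3@1 c2@3, authorship ....
After op 2 (delete): buffer="qn" (len 2), cursors c1@0 c3@0 c2@1, authorship ..
After op 3 (move_right): buffer="qn" (len 2), cursors c1@1 c3@1 c2@2, authorship ..
After op 4 (move_left): buffer="qn" (len 2), cursors c1@0 c3@0 c2@1, authorship ..
After op 5 (insert('s')): buffer="ssqsn" (len 5), cursors c1@2 c3@2 c2@4, authorship 13.2.
Authorship (.=original, N=cursor N): 1 3 . 2 .
Index 0: author = 1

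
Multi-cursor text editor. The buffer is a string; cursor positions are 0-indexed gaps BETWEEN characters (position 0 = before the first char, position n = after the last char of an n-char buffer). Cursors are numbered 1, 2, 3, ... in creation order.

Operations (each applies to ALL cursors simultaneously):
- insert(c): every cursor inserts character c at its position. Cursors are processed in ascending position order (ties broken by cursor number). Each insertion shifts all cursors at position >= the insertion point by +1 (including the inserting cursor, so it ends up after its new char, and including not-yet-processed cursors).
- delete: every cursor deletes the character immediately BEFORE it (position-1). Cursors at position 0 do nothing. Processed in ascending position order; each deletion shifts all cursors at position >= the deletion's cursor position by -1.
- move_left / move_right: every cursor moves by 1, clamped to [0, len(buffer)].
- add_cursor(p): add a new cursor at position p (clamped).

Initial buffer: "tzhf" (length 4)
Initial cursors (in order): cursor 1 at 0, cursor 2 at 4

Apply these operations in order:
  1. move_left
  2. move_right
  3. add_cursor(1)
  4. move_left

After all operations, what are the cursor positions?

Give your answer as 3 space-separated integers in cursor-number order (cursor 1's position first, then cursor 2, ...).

Answer: 0 3 0

Derivation:
After op 1 (move_left): buffer="tzhf" (len 4), cursors c1@0 c2@3, authorship ....
After op 2 (move_right): buffer="tzhf" (len 4), cursors c1@1 c2@4, authorship ....
After op 3 (add_cursor(1)): buffer="tzhf" (len 4), cursors c1@1 c3@1 c2@4, authorship ....
After op 4 (move_left): buffer="tzhf" (len 4), cursors c1@0 c3@0 c2@3, authorship ....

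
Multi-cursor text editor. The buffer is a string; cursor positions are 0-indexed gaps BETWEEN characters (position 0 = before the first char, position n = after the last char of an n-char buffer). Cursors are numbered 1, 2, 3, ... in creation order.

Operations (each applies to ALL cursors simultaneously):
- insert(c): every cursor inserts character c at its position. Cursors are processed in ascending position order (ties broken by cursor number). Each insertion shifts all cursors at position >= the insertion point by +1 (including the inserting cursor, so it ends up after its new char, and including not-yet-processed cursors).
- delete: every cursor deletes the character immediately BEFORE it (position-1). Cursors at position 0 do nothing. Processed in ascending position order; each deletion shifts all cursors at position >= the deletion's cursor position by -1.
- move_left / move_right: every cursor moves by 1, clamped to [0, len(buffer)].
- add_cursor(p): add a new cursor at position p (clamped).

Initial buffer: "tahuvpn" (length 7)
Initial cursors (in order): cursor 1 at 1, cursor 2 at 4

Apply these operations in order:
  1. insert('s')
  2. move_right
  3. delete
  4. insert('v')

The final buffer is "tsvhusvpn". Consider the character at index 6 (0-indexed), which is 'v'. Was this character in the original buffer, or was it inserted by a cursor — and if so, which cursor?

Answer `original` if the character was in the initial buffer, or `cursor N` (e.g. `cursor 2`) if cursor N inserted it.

Answer: cursor 2

Derivation:
After op 1 (insert('s')): buffer="tsahusvpn" (len 9), cursors c1@2 c2@6, authorship .1...2...
After op 2 (move_right): buffer="tsahusvpn" (len 9), cursors c1@3 c2@7, authorship .1...2...
After op 3 (delete): buffer="tshuspn" (len 7), cursors c1@2 c2@5, authorship .1..2..
After op 4 (insert('v')): buffer="tsvhusvpn" (len 9), cursors c1@3 c2@7, authorship .11..22..
Authorship (.=original, N=cursor N): . 1 1 . . 2 2 . .
Index 6: author = 2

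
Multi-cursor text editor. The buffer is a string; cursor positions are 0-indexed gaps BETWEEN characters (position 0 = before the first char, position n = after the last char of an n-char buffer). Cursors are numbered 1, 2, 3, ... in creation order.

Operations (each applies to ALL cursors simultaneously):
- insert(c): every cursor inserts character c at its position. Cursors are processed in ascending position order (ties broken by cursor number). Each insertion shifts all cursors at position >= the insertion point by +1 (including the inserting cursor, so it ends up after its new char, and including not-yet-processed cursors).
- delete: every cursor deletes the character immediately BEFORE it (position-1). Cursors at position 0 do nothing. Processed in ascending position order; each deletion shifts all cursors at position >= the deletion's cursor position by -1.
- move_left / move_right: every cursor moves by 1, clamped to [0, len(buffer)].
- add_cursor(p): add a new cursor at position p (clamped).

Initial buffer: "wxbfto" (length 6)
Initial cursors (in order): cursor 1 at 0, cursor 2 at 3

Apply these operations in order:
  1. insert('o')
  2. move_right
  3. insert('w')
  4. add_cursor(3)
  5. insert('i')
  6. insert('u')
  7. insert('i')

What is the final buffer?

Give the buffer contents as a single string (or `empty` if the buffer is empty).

Answer: owwiiuuiixbofwiuito

Derivation:
After op 1 (insert('o')): buffer="owxbofto" (len 8), cursors c1@1 c2@5, authorship 1...2...
After op 2 (move_right): buffer="owxbofto" (len 8), cursors c1@2 c2@6, authorship 1...2...
After op 3 (insert('w')): buffer="owwxbofwto" (len 10), cursors c1@3 c2@8, authorship 1.1..2.2..
After op 4 (add_cursor(3)): buffer="owwxbofwto" (len 10), cursors c1@3 c3@3 c2@8, authorship 1.1..2.2..
After op 5 (insert('i')): buffer="owwiixbofwito" (len 13), cursors c1@5 c3@5 c2@11, authorship 1.113..2.22..
After op 6 (insert('u')): buffer="owwiiuuxbofwiuto" (len 16), cursors c1@7 c3@7 c2@14, authorship 1.11313..2.222..
After op 7 (insert('i')): buffer="owwiiuuiixbofwiuito" (len 19), cursors c1@9 c3@9 c2@17, authorship 1.1131313..2.2222..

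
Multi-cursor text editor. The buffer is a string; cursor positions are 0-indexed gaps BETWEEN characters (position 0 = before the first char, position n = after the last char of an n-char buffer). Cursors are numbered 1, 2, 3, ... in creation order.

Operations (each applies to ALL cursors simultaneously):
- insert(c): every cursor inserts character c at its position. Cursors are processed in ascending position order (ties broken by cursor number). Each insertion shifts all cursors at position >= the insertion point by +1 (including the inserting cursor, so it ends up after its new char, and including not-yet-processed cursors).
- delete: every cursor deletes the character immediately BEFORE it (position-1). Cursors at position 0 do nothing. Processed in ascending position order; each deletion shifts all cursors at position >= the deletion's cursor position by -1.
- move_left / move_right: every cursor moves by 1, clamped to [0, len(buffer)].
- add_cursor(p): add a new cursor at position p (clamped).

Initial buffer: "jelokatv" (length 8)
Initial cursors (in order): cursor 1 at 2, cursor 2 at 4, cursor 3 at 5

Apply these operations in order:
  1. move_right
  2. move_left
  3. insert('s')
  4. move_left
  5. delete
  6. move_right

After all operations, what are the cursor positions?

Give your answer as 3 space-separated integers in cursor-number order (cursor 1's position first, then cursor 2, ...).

Answer: 2 4 5

Derivation:
After op 1 (move_right): buffer="jelokatv" (len 8), cursors c1@3 c2@5 c3@6, authorship ........
After op 2 (move_left): buffer="jelokatv" (len 8), cursors c1@2 c2@4 c3@5, authorship ........
After op 3 (insert('s')): buffer="jeslosksatv" (len 11), cursors c1@3 c2@6 c3@8, authorship ..1..2.3...
After op 4 (move_left): buffer="jeslosksatv" (len 11), cursors c1@2 c2@5 c3@7, authorship ..1..2.3...
After op 5 (delete): buffer="jslssatv" (len 8), cursors c1@1 c2@3 c3@4, authorship .1.23...
After op 6 (move_right): buffer="jslssatv" (len 8), cursors c1@2 c2@4 c3@5, authorship .1.23...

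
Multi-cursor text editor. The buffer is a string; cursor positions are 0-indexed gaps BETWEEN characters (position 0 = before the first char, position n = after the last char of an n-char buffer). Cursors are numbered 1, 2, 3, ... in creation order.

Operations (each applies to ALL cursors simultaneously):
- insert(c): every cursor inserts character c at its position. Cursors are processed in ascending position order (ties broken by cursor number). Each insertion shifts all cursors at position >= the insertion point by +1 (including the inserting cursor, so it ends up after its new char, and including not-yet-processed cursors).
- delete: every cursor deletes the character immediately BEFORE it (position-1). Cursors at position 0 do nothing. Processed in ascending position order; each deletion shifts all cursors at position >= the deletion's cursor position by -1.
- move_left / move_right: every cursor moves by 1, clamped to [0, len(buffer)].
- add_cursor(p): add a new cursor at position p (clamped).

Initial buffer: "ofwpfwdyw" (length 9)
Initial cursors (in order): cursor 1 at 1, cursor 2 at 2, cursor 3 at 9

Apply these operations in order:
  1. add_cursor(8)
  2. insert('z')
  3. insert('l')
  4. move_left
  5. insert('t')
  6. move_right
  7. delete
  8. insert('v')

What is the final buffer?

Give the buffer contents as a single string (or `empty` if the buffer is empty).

After op 1 (add_cursor(8)): buffer="ofwpfwdyw" (len 9), cursors c1@1 c2@2 c4@8 c3@9, authorship .........
After op 2 (insert('z')): buffer="ozfzwpfwdyzwz" (len 13), cursors c1@2 c2@4 c4@11 c3@13, authorship .1.2......4.3
After op 3 (insert('l')): buffer="ozlfzlwpfwdyzlwzl" (len 17), cursors c1@3 c2@6 c4@14 c3@17, authorship .11.22......44.33
After op 4 (move_left): buffer="ozlfzlwpfwdyzlwzl" (len 17), cursors c1@2 c2@5 c4@13 c3@16, authorship .11.22......44.33
After op 5 (insert('t')): buffer="oztlfztlwpfwdyztlwztl" (len 21), cursors c1@3 c2@7 c4@16 c3@20, authorship .111.222......444.333
After op 6 (move_right): buffer="oztlfztlwpfwdyztlwztl" (len 21), cursors c1@4 c2@8 c4@17 c3@21, authorship .111.222......444.333
After op 7 (delete): buffer="oztfztwpfwdyztwzt" (len 17), cursors c1@3 c2@6 c4@14 c3@17, authorship .11.22......44.33
After op 8 (insert('v')): buffer="oztvfztvwpfwdyztvwztv" (len 21), cursors c1@4 c2@8 c4@17 c3@21, authorship .111.222......444.333

Answer: oztvfztvwpfwdyztvwztv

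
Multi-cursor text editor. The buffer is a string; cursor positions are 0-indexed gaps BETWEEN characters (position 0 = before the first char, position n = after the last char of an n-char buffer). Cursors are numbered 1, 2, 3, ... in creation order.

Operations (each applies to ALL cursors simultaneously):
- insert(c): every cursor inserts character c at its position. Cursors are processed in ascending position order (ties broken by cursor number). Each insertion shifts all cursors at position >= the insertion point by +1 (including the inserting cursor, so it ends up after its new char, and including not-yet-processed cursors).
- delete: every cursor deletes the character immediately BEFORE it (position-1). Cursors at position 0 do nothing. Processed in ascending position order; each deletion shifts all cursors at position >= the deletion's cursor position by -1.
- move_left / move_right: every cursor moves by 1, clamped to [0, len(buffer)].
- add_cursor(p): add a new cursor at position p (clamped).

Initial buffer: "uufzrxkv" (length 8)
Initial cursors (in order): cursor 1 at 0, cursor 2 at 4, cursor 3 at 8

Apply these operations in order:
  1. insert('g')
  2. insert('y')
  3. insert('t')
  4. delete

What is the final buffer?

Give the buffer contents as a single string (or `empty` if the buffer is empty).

After op 1 (insert('g')): buffer="guufzgrxkvg" (len 11), cursors c1@1 c2@6 c3@11, authorship 1....2....3
After op 2 (insert('y')): buffer="gyuufzgyrxkvgy" (len 14), cursors c1@2 c2@8 c3@14, authorship 11....22....33
After op 3 (insert('t')): buffer="gytuufzgytrxkvgyt" (len 17), cursors c1@3 c2@10 c3@17, authorship 111....222....333
After op 4 (delete): buffer="gyuufzgyrxkvgy" (len 14), cursors c1@2 c2@8 c3@14, authorship 11....22....33

Answer: gyuufzgyrxkvgy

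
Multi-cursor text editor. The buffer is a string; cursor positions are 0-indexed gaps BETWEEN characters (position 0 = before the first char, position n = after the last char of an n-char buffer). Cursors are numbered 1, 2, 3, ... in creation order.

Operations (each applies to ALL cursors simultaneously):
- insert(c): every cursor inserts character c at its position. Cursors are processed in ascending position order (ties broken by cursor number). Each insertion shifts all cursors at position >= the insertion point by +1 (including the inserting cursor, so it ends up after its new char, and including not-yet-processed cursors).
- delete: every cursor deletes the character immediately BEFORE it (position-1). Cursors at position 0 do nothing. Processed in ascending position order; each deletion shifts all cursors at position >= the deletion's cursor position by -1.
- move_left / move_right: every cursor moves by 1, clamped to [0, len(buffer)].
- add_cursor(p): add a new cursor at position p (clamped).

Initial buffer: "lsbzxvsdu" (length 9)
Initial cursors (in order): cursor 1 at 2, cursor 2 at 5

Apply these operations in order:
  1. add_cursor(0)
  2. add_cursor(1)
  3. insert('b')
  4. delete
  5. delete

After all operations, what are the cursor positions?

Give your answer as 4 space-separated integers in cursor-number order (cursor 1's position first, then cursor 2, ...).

After op 1 (add_cursor(0)): buffer="lsbzxvsdu" (len 9), cursors c3@0 c1@2 c2@5, authorship .........
After op 2 (add_cursor(1)): buffer="lsbzxvsdu" (len 9), cursors c3@0 c4@1 c1@2 c2@5, authorship .........
After op 3 (insert('b')): buffer="blbsbbzxbvsdu" (len 13), cursors c3@1 c4@3 c1@5 c2@9, authorship 3.4.1...2....
After op 4 (delete): buffer="lsbzxvsdu" (len 9), cursors c3@0 c4@1 c1@2 c2@5, authorship .........
After op 5 (delete): buffer="bzvsdu" (len 6), cursors c1@0 c3@0 c4@0 c2@2, authorship ......

Answer: 0 2 0 0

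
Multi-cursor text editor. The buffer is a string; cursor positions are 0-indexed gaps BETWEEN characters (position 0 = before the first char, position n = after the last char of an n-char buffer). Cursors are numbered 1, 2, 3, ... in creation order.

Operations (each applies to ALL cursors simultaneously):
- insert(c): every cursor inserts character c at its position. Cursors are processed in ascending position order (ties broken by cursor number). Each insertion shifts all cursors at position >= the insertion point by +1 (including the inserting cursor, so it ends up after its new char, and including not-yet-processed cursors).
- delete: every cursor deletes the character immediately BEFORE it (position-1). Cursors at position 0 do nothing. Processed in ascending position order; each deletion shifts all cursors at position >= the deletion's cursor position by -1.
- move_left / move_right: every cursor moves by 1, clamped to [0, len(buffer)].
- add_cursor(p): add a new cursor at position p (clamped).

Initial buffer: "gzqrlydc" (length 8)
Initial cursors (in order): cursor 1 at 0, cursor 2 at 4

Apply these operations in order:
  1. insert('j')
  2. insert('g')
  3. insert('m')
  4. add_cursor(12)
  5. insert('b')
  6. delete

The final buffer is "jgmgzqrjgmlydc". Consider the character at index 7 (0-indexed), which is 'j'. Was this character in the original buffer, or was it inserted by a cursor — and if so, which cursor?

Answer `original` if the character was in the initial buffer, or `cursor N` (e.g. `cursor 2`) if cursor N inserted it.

After op 1 (insert('j')): buffer="jgzqrjlydc" (len 10), cursors c1@1 c2@6, authorship 1....2....
After op 2 (insert('g')): buffer="jggzqrjglydc" (len 12), cursors c1@2 c2@8, authorship 11....22....
After op 3 (insert('m')): buffer="jgmgzqrjgmlydc" (len 14), cursors c1@3 c2@10, authorship 111....222....
After op 4 (add_cursor(12)): buffer="jgmgzqrjgmlydc" (len 14), cursors c1@3 c2@10 c3@12, authorship 111....222....
After op 5 (insert('b')): buffer="jgmbgzqrjgmblybdc" (len 17), cursors c1@4 c2@12 c3@15, authorship 1111....2222..3..
After op 6 (delete): buffer="jgmgzqrjgmlydc" (len 14), cursors c1@3 c2@10 c3@12, authorship 111....222....
Authorship (.=original, N=cursor N): 1 1 1 . . . . 2 2 2 . . . .
Index 7: author = 2

Answer: cursor 2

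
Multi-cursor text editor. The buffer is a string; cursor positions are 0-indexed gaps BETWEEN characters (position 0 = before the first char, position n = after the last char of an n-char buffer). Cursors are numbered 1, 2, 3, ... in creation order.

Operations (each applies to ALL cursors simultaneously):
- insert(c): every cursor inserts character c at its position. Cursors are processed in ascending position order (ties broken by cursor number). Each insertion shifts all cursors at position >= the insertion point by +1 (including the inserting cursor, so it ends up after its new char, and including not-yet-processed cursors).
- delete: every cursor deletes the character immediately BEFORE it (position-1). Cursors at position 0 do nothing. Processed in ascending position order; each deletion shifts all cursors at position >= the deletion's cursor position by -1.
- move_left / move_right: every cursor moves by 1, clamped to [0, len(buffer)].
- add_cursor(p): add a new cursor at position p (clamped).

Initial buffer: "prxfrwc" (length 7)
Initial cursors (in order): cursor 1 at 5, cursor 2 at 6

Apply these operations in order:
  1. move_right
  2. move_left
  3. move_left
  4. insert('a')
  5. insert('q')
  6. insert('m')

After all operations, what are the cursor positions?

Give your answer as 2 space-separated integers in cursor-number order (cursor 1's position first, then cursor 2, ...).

After op 1 (move_right): buffer="prxfrwc" (len 7), cursors c1@6 c2@7, authorship .......
After op 2 (move_left): buffer="prxfrwc" (len 7), cursors c1@5 c2@6, authorship .......
After op 3 (move_left): buffer="prxfrwc" (len 7), cursors c1@4 c2@5, authorship .......
After op 4 (insert('a')): buffer="prxfarawc" (len 9), cursors c1@5 c2@7, authorship ....1.2..
After op 5 (insert('q')): buffer="prxfaqraqwc" (len 11), cursors c1@6 c2@9, authorship ....11.22..
After op 6 (insert('m')): buffer="prxfaqmraqmwc" (len 13), cursors c1@7 c2@11, authorship ....111.222..

Answer: 7 11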